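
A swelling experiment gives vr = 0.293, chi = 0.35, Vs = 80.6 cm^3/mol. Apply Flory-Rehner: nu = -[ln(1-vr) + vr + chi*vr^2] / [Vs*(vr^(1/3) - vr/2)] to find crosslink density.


ln(1 - vr) = ln(1 - 0.293) = -0.3467
Numerator = -((-0.3467) + 0.293 + 0.35 * 0.293^2) = 0.0237
Denominator = 80.6 * (0.293^(1/3) - 0.293/2) = 41.7254
nu = 0.0237 / 41.7254 = 5.6746e-04 mol/cm^3

5.6746e-04 mol/cm^3


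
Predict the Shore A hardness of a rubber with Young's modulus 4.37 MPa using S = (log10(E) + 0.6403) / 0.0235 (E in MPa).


log10(E) = 0.0235*S - 0.6403  =>  S = (log10(E) + 0.6403) / 0.0235
log10(4.37) = 0.640481
S = (0.640481 + 0.6403) / 0.0235 = 1.280781 / 0.0235
S = 54.5

Shore A = 54.5


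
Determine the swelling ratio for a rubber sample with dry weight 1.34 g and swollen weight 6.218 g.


Q = W_swollen / W_dry
Q = 6.218 / 1.34
Q = 4.64

Q = 4.64


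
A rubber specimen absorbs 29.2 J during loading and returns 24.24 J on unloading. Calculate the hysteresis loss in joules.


Hysteresis loss = loading - unloading
= 29.2 - 24.24
= 4.96 J

4.96 J


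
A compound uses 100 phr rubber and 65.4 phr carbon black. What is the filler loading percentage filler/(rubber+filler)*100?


Filler % = filler / (rubber + filler) * 100
= 65.4 / (100 + 65.4) * 100
= 65.4 / 165.4 * 100
= 39.54%

39.54%


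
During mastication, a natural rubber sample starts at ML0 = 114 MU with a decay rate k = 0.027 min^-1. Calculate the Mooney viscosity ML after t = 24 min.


ML = ML0 * exp(-k * t)
ML = 114 * exp(-0.027 * 24)
ML = 114 * 0.5231
ML = 59.63 MU

59.63 MU


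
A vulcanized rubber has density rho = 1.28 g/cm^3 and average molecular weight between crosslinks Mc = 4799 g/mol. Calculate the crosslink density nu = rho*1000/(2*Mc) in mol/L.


nu = rho * 1000 / (2 * Mc)
nu = 1.28 * 1000 / (2 * 4799)
nu = 1280.0 / 9598
nu = 0.1334 mol/L

0.1334 mol/L


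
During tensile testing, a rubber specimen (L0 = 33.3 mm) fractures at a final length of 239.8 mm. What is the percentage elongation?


Elongation = (Lf - L0) / L0 * 100
= (239.8 - 33.3) / 33.3 * 100
= 206.5 / 33.3 * 100
= 620.1%

620.1%


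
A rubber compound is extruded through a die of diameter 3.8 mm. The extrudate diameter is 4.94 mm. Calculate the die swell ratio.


Die swell ratio = D_extrudate / D_die
= 4.94 / 3.8
= 1.3

Die swell = 1.3


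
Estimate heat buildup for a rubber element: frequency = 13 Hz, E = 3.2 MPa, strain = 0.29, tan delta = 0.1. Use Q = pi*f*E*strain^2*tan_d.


Q = pi * f * E * strain^2 * tan_d
= pi * 13 * 3.2 * 0.29^2 * 0.1
= pi * 13 * 3.2 * 0.0841 * 0.1
= 1.0991

Q = 1.0991


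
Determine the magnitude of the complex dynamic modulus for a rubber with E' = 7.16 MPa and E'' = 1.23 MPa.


|E*| = sqrt(E'^2 + E''^2)
= sqrt(7.16^2 + 1.23^2)
= sqrt(51.2656 + 1.5129)
= 7.265 MPa

7.265 MPa


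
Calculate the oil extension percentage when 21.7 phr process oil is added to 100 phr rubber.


Oil % = oil / (100 + oil) * 100
= 21.7 / (100 + 21.7) * 100
= 21.7 / 121.7 * 100
= 17.83%

17.83%


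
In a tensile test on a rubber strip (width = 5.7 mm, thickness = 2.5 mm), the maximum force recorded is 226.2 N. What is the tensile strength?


Area = width * thickness = 5.7 * 2.5 = 14.25 mm^2
TS = force / area = 226.2 / 14.25 = 15.87 MPa

15.87 MPa


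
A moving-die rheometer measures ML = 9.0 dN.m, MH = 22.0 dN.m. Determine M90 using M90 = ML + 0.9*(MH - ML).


M90 = ML + 0.9 * (MH - ML)
M90 = 9.0 + 0.9 * (22.0 - 9.0)
M90 = 9.0 + 0.9 * 13.0
M90 = 20.7 dN.m

20.7 dN.m


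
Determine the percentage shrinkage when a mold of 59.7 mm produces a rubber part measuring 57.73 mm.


Shrinkage = (mold - part) / mold * 100
= (59.7 - 57.73) / 59.7 * 100
= 1.97 / 59.7 * 100
= 3.3%

3.3%


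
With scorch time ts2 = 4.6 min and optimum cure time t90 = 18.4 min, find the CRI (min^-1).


CRI = 100 / (t90 - ts2)
= 100 / (18.4 - 4.6)
= 100 / 13.8
= 7.25 min^-1

7.25 min^-1


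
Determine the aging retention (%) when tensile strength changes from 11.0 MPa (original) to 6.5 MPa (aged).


Retention = aged / original * 100
= 6.5 / 11.0 * 100
= 59.1%

59.1%


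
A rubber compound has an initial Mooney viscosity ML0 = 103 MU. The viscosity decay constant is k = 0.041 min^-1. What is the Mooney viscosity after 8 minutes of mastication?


ML = ML0 * exp(-k * t)
ML = 103 * exp(-0.041 * 8)
ML = 103 * 0.7204
ML = 74.2 MU

74.2 MU


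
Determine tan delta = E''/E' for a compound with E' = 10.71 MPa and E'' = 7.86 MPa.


tan delta = E'' / E'
= 7.86 / 10.71
= 0.7339

tan delta = 0.7339


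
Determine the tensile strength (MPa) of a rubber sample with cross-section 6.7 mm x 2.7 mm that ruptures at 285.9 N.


Area = width * thickness = 6.7 * 2.7 = 18.09 mm^2
TS = force / area = 285.9 / 18.09 = 15.8 MPa

15.8 MPa


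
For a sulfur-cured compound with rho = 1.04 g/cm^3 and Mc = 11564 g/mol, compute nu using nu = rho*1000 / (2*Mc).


nu = rho * 1000 / (2 * Mc)
nu = 1.04 * 1000 / (2 * 11564)
nu = 1040.0 / 23128
nu = 0.0450 mol/L

0.0450 mol/L


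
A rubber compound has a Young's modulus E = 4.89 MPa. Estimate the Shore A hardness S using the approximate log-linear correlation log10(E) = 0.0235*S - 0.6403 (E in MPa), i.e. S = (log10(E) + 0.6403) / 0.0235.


log10(E) = 0.0235*S - 0.6403  =>  S = (log10(E) + 0.6403) / 0.0235
log10(4.89) = 0.689309
S = (0.689309 + 0.6403) / 0.0235 = 1.329609 / 0.0235
S = 56.6

Shore A = 56.6


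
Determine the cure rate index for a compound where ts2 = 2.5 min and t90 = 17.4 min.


CRI = 100 / (t90 - ts2)
= 100 / (17.4 - 2.5)
= 100 / 14.9
= 6.71 min^-1

6.71 min^-1


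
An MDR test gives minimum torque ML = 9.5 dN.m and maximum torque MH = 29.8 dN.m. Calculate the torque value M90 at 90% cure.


M90 = ML + 0.9 * (MH - ML)
M90 = 9.5 + 0.9 * (29.8 - 9.5)
M90 = 9.5 + 0.9 * 20.3
M90 = 27.77 dN.m

27.77 dN.m


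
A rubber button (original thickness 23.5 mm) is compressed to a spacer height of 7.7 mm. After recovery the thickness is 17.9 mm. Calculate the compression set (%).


CS = (t0 - recovered) / (t0 - ts) * 100
= (23.5 - 17.9) / (23.5 - 7.7) * 100
= 5.6 / 15.8 * 100
= 35.4%

35.4%


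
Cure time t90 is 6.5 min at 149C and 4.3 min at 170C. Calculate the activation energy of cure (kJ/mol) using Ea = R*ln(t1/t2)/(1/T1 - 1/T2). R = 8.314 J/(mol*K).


T1 = 422.15 K, T2 = 443.15 K
1/T1 - 1/T2 = 1.1225e-04
ln(t1/t2) = ln(6.5/4.3) = 0.4132
Ea = 8.314 * 0.4132 / 1.1225e-04 = 30602.3716 J/mol
Ea = 30.6 kJ/mol

30.6 kJ/mol


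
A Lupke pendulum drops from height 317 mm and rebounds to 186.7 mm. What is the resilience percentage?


Resilience = h_rebound / h_drop * 100
= 186.7 / 317 * 100
= 58.9%

58.9%


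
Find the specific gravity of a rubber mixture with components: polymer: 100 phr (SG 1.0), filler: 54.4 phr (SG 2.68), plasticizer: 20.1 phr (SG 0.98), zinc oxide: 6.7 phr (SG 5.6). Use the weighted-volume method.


Sum of weights = 181.2
Volume contributions:
  polymer: 100/1.0 = 100.0000
  filler: 54.4/2.68 = 20.2985
  plasticizer: 20.1/0.98 = 20.5102
  zinc oxide: 6.7/5.6 = 1.1964
Sum of volumes = 142.0051
SG = 181.2 / 142.0051 = 1.276

SG = 1.276


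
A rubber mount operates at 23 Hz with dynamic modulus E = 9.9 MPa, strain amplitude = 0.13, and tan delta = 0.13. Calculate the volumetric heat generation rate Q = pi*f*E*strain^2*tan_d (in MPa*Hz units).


Q = pi * f * E * strain^2 * tan_d
= pi * 23 * 9.9 * 0.13^2 * 0.13
= pi * 23 * 9.9 * 0.0169 * 0.13
= 1.5716

Q = 1.5716


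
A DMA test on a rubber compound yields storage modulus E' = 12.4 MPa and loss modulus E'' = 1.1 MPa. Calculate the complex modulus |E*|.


|E*| = sqrt(E'^2 + E''^2)
= sqrt(12.4^2 + 1.1^2)
= sqrt(153.7600 + 1.2100)
= 12.449 MPa

12.449 MPa


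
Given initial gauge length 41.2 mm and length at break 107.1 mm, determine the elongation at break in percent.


Elongation = (Lf - L0) / L0 * 100
= (107.1 - 41.2) / 41.2 * 100
= 65.9 / 41.2 * 100
= 160.0%

160.0%


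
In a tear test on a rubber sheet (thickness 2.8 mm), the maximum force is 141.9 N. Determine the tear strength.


Tear strength = force / thickness
= 141.9 / 2.8
= 50.68 N/mm

50.68 N/mm


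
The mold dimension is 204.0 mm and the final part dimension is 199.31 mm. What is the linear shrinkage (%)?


Shrinkage = (mold - part) / mold * 100
= (204.0 - 199.31) / 204.0 * 100
= 4.69 / 204.0 * 100
= 2.3%

2.3%


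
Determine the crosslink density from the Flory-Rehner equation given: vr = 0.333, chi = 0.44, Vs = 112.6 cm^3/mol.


ln(1 - vr) = ln(1 - 0.333) = -0.4050
Numerator = -((-0.4050) + 0.333 + 0.44 * 0.333^2) = 0.0232
Denominator = 112.6 * (0.333^(1/3) - 0.333/2) = 59.2985
nu = 0.0232 / 59.2985 = 3.9080e-04 mol/cm^3

3.9080e-04 mol/cm^3


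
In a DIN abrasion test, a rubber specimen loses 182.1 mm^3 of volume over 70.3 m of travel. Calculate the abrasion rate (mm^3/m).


Rate = volume_loss / distance
= 182.1 / 70.3
= 2.59 mm^3/m

2.59 mm^3/m


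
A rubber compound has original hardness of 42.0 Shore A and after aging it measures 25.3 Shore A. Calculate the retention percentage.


Retention = aged / original * 100
= 25.3 / 42.0 * 100
= 60.2%

60.2%


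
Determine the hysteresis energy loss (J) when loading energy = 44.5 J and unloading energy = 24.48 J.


Hysteresis loss = loading - unloading
= 44.5 - 24.48
= 20.02 J

20.02 J


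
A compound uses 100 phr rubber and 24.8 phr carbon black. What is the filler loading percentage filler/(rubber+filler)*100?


Filler % = filler / (rubber + filler) * 100
= 24.8 / (100 + 24.8) * 100
= 24.8 / 124.8 * 100
= 19.87%

19.87%


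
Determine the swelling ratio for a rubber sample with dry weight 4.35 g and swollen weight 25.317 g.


Q = W_swollen / W_dry
Q = 25.317 / 4.35
Q = 5.82

Q = 5.82


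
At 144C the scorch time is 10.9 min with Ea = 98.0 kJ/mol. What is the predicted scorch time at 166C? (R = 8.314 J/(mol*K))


Convert temperatures: T1 = 144 + 273.15 = 417.15 K, T2 = 166 + 273.15 = 439.15 K
ts2_new = 10.9 * exp(98000 / 8.314 * (1/439.15 - 1/417.15))
1/T2 - 1/T1 = -1.2009e-04
ts2_new = 2.65 min

2.65 min


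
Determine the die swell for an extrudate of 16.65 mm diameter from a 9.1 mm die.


Die swell ratio = D_extrudate / D_die
= 16.65 / 9.1
= 1.83

Die swell = 1.83


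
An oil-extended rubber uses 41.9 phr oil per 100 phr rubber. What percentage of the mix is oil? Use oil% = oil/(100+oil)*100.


Oil % = oil / (100 + oil) * 100
= 41.9 / (100 + 41.9) * 100
= 41.9 / 141.9 * 100
= 29.53%

29.53%


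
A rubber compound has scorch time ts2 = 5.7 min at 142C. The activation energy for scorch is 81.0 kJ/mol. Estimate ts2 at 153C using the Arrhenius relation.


Convert temperatures: T1 = 142 + 273.15 = 415.15 K, T2 = 153 + 273.15 = 426.15 K
ts2_new = 5.7 * exp(81000 / 8.314 * (1/426.15 - 1/415.15))
1/T2 - 1/T1 = -6.2176e-05
ts2_new = 3.11 min

3.11 min


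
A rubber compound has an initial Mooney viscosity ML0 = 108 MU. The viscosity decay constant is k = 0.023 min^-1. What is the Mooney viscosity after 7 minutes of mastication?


ML = ML0 * exp(-k * t)
ML = 108 * exp(-0.023 * 7)
ML = 108 * 0.8513
ML = 91.94 MU

91.94 MU


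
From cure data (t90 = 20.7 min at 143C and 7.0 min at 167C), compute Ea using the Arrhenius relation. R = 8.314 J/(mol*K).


T1 = 416.15 K, T2 = 440.15 K
1/T1 - 1/T2 = 1.3103e-04
ln(t1/t2) = ln(20.7/7.0) = 1.0842
Ea = 8.314 * 1.0842 / 1.3103e-04 = 68796.7972 J/mol
Ea = 68.8 kJ/mol

68.8 kJ/mol


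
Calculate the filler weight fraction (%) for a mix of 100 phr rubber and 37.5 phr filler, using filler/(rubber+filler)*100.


Filler % = filler / (rubber + filler) * 100
= 37.5 / (100 + 37.5) * 100
= 37.5 / 137.5 * 100
= 27.27%

27.27%


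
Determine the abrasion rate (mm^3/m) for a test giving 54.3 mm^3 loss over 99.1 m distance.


Rate = volume_loss / distance
= 54.3 / 99.1
= 0.548 mm^3/m

0.548 mm^3/m


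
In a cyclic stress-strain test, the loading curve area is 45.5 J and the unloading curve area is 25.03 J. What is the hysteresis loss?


Hysteresis loss = loading - unloading
= 45.5 - 25.03
= 20.47 J

20.47 J


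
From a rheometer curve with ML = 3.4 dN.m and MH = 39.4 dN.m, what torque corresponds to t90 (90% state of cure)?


M90 = ML + 0.9 * (MH - ML)
M90 = 3.4 + 0.9 * (39.4 - 3.4)
M90 = 3.4 + 0.9 * 36.0
M90 = 35.8 dN.m

35.8 dN.m


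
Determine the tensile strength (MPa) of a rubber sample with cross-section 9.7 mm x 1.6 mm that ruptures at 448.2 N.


Area = width * thickness = 9.7 * 1.6 = 15.52 mm^2
TS = force / area = 448.2 / 15.52 = 28.88 MPa

28.88 MPa


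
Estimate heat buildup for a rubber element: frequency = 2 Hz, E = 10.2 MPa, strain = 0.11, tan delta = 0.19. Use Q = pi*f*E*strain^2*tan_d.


Q = pi * f * E * strain^2 * tan_d
= pi * 2 * 10.2 * 0.11^2 * 0.19
= pi * 2 * 10.2 * 0.0121 * 0.19
= 0.1473

Q = 0.1473


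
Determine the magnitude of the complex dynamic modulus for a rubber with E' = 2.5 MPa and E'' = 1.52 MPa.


|E*| = sqrt(E'^2 + E''^2)
= sqrt(2.5^2 + 1.52^2)
= sqrt(6.2500 + 2.3104)
= 2.926 MPa

2.926 MPa


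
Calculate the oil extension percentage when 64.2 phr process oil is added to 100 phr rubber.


Oil % = oil / (100 + oil) * 100
= 64.2 / (100 + 64.2) * 100
= 64.2 / 164.2 * 100
= 39.1%

39.1%


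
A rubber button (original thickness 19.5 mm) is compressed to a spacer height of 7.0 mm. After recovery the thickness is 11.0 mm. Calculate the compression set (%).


CS = (t0 - recovered) / (t0 - ts) * 100
= (19.5 - 11.0) / (19.5 - 7.0) * 100
= 8.5 / 12.5 * 100
= 68.0%

68.0%


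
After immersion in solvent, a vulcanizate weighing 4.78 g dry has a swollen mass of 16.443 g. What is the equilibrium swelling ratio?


Q = W_swollen / W_dry
Q = 16.443 / 4.78
Q = 3.44

Q = 3.44


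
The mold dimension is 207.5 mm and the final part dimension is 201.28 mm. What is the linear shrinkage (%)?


Shrinkage = (mold - part) / mold * 100
= (207.5 - 201.28) / 207.5 * 100
= 6.22 / 207.5 * 100
= 3.0%

3.0%


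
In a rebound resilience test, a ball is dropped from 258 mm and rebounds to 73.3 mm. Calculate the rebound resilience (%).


Resilience = h_rebound / h_drop * 100
= 73.3 / 258 * 100
= 28.4%

28.4%


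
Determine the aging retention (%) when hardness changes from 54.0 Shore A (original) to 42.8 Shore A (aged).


Retention = aged / original * 100
= 42.8 / 54.0 * 100
= 79.3%

79.3%


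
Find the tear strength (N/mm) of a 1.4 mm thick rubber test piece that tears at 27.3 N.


Tear strength = force / thickness
= 27.3 / 1.4
= 19.5 N/mm

19.5 N/mm


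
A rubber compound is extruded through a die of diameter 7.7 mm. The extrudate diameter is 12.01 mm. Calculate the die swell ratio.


Die swell ratio = D_extrudate / D_die
= 12.01 / 7.7
= 1.56

Die swell = 1.56


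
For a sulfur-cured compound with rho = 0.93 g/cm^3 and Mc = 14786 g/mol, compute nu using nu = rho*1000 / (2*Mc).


nu = rho * 1000 / (2 * Mc)
nu = 0.93 * 1000 / (2 * 14786)
nu = 930.0 / 29572
nu = 0.0314 mol/L

0.0314 mol/L


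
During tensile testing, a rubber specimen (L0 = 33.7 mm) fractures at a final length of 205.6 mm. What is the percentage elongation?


Elongation = (Lf - L0) / L0 * 100
= (205.6 - 33.7) / 33.7 * 100
= 171.9 / 33.7 * 100
= 510.1%

510.1%


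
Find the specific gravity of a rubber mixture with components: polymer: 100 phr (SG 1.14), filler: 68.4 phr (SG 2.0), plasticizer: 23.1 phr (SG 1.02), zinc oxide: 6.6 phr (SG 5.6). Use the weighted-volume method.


Sum of weights = 198.1
Volume contributions:
  polymer: 100/1.14 = 87.7193
  filler: 68.4/2.0 = 34.2000
  plasticizer: 23.1/1.02 = 22.6471
  zinc oxide: 6.6/5.6 = 1.1786
Sum of volumes = 145.7449
SG = 198.1 / 145.7449 = 1.359

SG = 1.359


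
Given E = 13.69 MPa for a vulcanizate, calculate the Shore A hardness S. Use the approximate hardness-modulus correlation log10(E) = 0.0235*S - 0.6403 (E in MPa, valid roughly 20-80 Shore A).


log10(E) = 0.0235*S - 0.6403  =>  S = (log10(E) + 0.6403) / 0.0235
log10(13.69) = 1.136403
S = (1.136403 + 0.6403) / 0.0235 = 1.776703 / 0.0235
S = 75.6

Shore A = 75.6


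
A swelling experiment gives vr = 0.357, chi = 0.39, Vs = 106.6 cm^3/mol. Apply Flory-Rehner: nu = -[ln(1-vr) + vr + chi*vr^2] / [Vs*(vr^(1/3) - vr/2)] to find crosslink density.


ln(1 - vr) = ln(1 - 0.357) = -0.4416
Numerator = -((-0.4416) + 0.357 + 0.39 * 0.357^2) = 0.0349
Denominator = 106.6 * (0.357^(1/3) - 0.357/2) = 56.5936
nu = 0.0349 / 56.5936 = 6.1677e-04 mol/cm^3

6.1677e-04 mol/cm^3


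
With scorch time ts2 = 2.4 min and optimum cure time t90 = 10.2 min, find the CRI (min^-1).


CRI = 100 / (t90 - ts2)
= 100 / (10.2 - 2.4)
= 100 / 7.8
= 12.82 min^-1

12.82 min^-1


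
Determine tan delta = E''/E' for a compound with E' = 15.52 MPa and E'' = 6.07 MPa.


tan delta = E'' / E'
= 6.07 / 15.52
= 0.3911

tan delta = 0.3911


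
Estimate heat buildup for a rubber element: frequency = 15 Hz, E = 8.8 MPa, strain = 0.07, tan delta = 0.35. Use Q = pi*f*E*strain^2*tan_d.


Q = pi * f * E * strain^2 * tan_d
= pi * 15 * 8.8 * 0.07^2 * 0.35
= pi * 15 * 8.8 * 0.0049 * 0.35
= 0.7112

Q = 0.7112


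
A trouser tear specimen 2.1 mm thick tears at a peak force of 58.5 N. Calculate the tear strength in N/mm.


Tear strength = force / thickness
= 58.5 / 2.1
= 27.86 N/mm

27.86 N/mm


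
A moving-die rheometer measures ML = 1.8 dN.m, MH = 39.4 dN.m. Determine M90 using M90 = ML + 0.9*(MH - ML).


M90 = ML + 0.9 * (MH - ML)
M90 = 1.8 + 0.9 * (39.4 - 1.8)
M90 = 1.8 + 0.9 * 37.6
M90 = 35.64 dN.m

35.64 dN.m


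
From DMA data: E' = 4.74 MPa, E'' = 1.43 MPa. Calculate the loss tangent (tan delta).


tan delta = E'' / E'
= 1.43 / 4.74
= 0.3017

tan delta = 0.3017


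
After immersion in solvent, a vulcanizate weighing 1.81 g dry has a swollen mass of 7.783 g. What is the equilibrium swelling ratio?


Q = W_swollen / W_dry
Q = 7.783 / 1.81
Q = 4.3

Q = 4.3


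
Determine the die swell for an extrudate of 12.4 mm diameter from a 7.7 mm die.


Die swell ratio = D_extrudate / D_die
= 12.4 / 7.7
= 1.61

Die swell = 1.61


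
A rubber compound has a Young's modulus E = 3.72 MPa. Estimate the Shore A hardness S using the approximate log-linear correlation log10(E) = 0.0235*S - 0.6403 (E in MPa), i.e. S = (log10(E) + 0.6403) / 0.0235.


log10(E) = 0.0235*S - 0.6403  =>  S = (log10(E) + 0.6403) / 0.0235
log10(3.72) = 0.570543
S = (0.570543 + 0.6403) / 0.0235 = 1.210843 / 0.0235
S = 51.5

Shore A = 51.5


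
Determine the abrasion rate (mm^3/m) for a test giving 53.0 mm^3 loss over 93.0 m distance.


Rate = volume_loss / distance
= 53.0 / 93.0
= 0.57 mm^3/m

0.57 mm^3/m


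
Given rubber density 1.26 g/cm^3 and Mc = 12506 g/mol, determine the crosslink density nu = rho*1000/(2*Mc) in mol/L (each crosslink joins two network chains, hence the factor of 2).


nu = rho * 1000 / (2 * Mc)
nu = 1.26 * 1000 / (2 * 12506)
nu = 1260.0 / 25012
nu = 0.0504 mol/L

0.0504 mol/L


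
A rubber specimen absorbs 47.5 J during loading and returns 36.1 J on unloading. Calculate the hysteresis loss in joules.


Hysteresis loss = loading - unloading
= 47.5 - 36.1
= 11.4 J

11.4 J


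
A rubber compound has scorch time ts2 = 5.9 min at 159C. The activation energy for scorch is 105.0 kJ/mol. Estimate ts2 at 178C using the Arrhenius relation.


Convert temperatures: T1 = 159 + 273.15 = 432.15 K, T2 = 178 + 273.15 = 451.15 K
ts2_new = 5.9 * exp(105000 / 8.314 * (1/451.15 - 1/432.15))
1/T2 - 1/T1 = -9.7454e-05
ts2_new = 1.72 min

1.72 min


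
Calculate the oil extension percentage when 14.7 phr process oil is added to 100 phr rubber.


Oil % = oil / (100 + oil) * 100
= 14.7 / (100 + 14.7) * 100
= 14.7 / 114.7 * 100
= 12.82%

12.82%


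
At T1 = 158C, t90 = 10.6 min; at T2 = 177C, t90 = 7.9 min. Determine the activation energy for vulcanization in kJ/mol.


T1 = 431.15 K, T2 = 450.15 K
1/T1 - 1/T2 = 9.7897e-05
ln(t1/t2) = ln(10.6/7.9) = 0.2940
Ea = 8.314 * 0.2940 / 9.7897e-05 = 24967.5804 J/mol
Ea = 24.97 kJ/mol

24.97 kJ/mol


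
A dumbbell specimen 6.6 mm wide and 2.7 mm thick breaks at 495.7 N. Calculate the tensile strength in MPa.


Area = width * thickness = 6.6 * 2.7 = 17.82 mm^2
TS = force / area = 495.7 / 17.82 = 27.82 MPa

27.82 MPa


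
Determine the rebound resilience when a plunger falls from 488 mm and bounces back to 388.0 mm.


Resilience = h_rebound / h_drop * 100
= 388.0 / 488 * 100
= 79.5%

79.5%


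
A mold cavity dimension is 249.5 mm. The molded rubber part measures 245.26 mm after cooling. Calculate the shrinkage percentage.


Shrinkage = (mold - part) / mold * 100
= (249.5 - 245.26) / 249.5 * 100
= 4.24 / 249.5 * 100
= 1.7%

1.7%


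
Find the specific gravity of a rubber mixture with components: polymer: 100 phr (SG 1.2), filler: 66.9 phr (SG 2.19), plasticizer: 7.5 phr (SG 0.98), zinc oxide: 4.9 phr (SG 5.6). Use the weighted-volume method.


Sum of weights = 179.3
Volume contributions:
  polymer: 100/1.2 = 83.3333
  filler: 66.9/2.19 = 30.5479
  plasticizer: 7.5/0.98 = 7.6531
  zinc oxide: 4.9/5.6 = 0.8750
Sum of volumes = 122.4093
SG = 179.3 / 122.4093 = 1.465

SG = 1.465


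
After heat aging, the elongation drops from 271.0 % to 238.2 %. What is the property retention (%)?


Retention = aged / original * 100
= 238.2 / 271.0 * 100
= 87.9%

87.9%


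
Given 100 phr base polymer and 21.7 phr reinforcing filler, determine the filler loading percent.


Filler % = filler / (rubber + filler) * 100
= 21.7 / (100 + 21.7) * 100
= 21.7 / 121.7 * 100
= 17.83%

17.83%


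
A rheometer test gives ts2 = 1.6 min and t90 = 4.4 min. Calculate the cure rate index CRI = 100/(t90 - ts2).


CRI = 100 / (t90 - ts2)
= 100 / (4.4 - 1.6)
= 100 / 2.8
= 35.71 min^-1

35.71 min^-1


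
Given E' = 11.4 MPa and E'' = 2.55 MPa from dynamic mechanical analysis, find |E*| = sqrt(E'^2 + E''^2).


|E*| = sqrt(E'^2 + E''^2)
= sqrt(11.4^2 + 2.55^2)
= sqrt(129.9600 + 6.5025)
= 11.682 MPa

11.682 MPa


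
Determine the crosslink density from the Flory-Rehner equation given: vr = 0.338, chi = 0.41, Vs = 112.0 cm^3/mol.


ln(1 - vr) = ln(1 - 0.338) = -0.4125
Numerator = -((-0.4125) + 0.338 + 0.41 * 0.338^2) = 0.0276
Denominator = 112.0 * (0.338^(1/3) - 0.338/2) = 59.0892
nu = 0.0276 / 59.0892 = 4.6793e-04 mol/cm^3

4.6793e-04 mol/cm^3


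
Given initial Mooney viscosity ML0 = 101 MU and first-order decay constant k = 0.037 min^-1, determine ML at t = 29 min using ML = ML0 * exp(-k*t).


ML = ML0 * exp(-k * t)
ML = 101 * exp(-0.037 * 29)
ML = 101 * 0.3420
ML = 34.54 MU

34.54 MU


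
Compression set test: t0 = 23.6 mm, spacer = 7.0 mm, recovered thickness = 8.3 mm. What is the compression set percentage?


CS = (t0 - recovered) / (t0 - ts) * 100
= (23.6 - 8.3) / (23.6 - 7.0) * 100
= 15.3 / 16.6 * 100
= 92.2%

92.2%


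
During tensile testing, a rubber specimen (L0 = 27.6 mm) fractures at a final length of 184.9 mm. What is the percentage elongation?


Elongation = (Lf - L0) / L0 * 100
= (184.9 - 27.6) / 27.6 * 100
= 157.3 / 27.6 * 100
= 569.9%

569.9%


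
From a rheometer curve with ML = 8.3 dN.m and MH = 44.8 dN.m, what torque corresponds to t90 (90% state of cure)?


M90 = ML + 0.9 * (MH - ML)
M90 = 8.3 + 0.9 * (44.8 - 8.3)
M90 = 8.3 + 0.9 * 36.5
M90 = 41.15 dN.m

41.15 dN.m


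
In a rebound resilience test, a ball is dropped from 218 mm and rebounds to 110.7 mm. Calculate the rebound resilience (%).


Resilience = h_rebound / h_drop * 100
= 110.7 / 218 * 100
= 50.8%

50.8%


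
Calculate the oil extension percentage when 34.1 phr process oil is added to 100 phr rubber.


Oil % = oil / (100 + oil) * 100
= 34.1 / (100 + 34.1) * 100
= 34.1 / 134.1 * 100
= 25.43%

25.43%


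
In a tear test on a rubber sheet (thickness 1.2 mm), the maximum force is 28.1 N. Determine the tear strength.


Tear strength = force / thickness
= 28.1 / 1.2
= 23.42 N/mm

23.42 N/mm


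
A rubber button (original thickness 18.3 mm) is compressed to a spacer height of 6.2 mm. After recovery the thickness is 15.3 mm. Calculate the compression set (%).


CS = (t0 - recovered) / (t0 - ts) * 100
= (18.3 - 15.3) / (18.3 - 6.2) * 100
= 3.0 / 12.1 * 100
= 24.8%

24.8%


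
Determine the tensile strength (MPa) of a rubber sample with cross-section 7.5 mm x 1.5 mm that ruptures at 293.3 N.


Area = width * thickness = 7.5 * 1.5 = 11.25 mm^2
TS = force / area = 293.3 / 11.25 = 26.07 MPa

26.07 MPa


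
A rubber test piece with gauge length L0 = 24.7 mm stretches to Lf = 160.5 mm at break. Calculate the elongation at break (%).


Elongation = (Lf - L0) / L0 * 100
= (160.5 - 24.7) / 24.7 * 100
= 135.8 / 24.7 * 100
= 549.8%

549.8%


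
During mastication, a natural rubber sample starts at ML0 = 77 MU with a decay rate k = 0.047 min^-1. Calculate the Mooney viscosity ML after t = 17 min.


ML = ML0 * exp(-k * t)
ML = 77 * exp(-0.047 * 17)
ML = 77 * 0.4498
ML = 34.63 MU

34.63 MU


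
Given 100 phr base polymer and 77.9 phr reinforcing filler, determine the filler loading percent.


Filler % = filler / (rubber + filler) * 100
= 77.9 / (100 + 77.9) * 100
= 77.9 / 177.9 * 100
= 43.79%

43.79%


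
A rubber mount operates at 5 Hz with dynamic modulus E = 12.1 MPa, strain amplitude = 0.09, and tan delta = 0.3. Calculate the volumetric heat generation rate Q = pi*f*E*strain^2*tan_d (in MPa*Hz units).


Q = pi * f * E * strain^2 * tan_d
= pi * 5 * 12.1 * 0.09^2 * 0.3
= pi * 5 * 12.1 * 0.0081 * 0.3
= 0.4619

Q = 0.4619


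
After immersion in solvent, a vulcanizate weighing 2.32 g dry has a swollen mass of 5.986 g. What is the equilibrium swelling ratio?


Q = W_swollen / W_dry
Q = 5.986 / 2.32
Q = 2.58

Q = 2.58


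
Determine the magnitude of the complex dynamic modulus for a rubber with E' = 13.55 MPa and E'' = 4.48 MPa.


|E*| = sqrt(E'^2 + E''^2)
= sqrt(13.55^2 + 4.48^2)
= sqrt(183.6025 + 20.0704)
= 14.271 MPa

14.271 MPa


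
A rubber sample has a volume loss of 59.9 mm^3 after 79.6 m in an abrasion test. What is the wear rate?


Rate = volume_loss / distance
= 59.9 / 79.6
= 0.753 mm^3/m

0.753 mm^3/m


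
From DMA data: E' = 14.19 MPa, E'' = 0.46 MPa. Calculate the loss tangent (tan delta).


tan delta = E'' / E'
= 0.46 / 14.19
= 0.0324

tan delta = 0.0324


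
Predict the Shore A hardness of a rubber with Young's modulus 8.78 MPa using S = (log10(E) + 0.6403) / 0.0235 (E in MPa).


log10(E) = 0.0235*S - 0.6403  =>  S = (log10(E) + 0.6403) / 0.0235
log10(8.78) = 0.943495
S = (0.943495 + 0.6403) / 0.0235 = 1.583795 / 0.0235
S = 67.4

Shore A = 67.4


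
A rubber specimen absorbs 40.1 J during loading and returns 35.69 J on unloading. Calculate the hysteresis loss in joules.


Hysteresis loss = loading - unloading
= 40.1 - 35.69
= 4.41 J

4.41 J


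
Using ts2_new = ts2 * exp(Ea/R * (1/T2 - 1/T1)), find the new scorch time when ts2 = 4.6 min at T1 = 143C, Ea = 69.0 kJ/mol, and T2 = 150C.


Convert temperatures: T1 = 143 + 273.15 = 416.15 K, T2 = 150 + 273.15 = 423.15 K
ts2_new = 4.6 * exp(69000 / 8.314 * (1/423.15 - 1/416.15))
1/T2 - 1/T1 = -3.9752e-05
ts2_new = 3.31 min

3.31 min


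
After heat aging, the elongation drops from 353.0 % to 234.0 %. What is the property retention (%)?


Retention = aged / original * 100
= 234.0 / 353.0 * 100
= 66.3%

66.3%


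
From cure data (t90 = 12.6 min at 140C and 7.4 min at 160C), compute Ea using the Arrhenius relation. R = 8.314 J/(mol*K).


T1 = 413.15 K, T2 = 433.15 K
1/T1 - 1/T2 = 1.1176e-04
ln(t1/t2) = ln(12.6/7.4) = 0.5322
Ea = 8.314 * 0.5322 / 1.1176e-04 = 39592.6610 J/mol
Ea = 39.59 kJ/mol

39.59 kJ/mol


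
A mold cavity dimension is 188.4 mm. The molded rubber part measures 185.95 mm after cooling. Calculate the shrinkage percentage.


Shrinkage = (mold - part) / mold * 100
= (188.4 - 185.95) / 188.4 * 100
= 2.45 / 188.4 * 100
= 1.3%

1.3%


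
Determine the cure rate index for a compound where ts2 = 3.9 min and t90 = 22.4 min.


CRI = 100 / (t90 - ts2)
= 100 / (22.4 - 3.9)
= 100 / 18.5
= 5.41 min^-1

5.41 min^-1


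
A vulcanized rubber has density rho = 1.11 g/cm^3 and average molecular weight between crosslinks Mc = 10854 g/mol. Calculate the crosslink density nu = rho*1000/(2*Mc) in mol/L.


nu = rho * 1000 / (2 * Mc)
nu = 1.11 * 1000 / (2 * 10854)
nu = 1110.0 / 21708
nu = 0.0511 mol/L

0.0511 mol/L


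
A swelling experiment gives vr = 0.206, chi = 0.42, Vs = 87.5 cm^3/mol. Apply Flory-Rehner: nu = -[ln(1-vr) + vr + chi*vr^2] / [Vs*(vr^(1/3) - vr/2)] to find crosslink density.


ln(1 - vr) = ln(1 - 0.206) = -0.2307
Numerator = -((-0.2307) + 0.206 + 0.42 * 0.206^2) = 0.0068
Denominator = 87.5 * (0.206^(1/3) - 0.206/2) = 42.6645
nu = 0.0068 / 42.6645 = 1.6052e-04 mol/cm^3

1.6052e-04 mol/cm^3


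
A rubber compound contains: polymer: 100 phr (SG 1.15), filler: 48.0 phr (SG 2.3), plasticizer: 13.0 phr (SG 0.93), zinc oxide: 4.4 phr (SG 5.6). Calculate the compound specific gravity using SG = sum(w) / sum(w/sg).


Sum of weights = 165.4
Volume contributions:
  polymer: 100/1.15 = 86.9565
  filler: 48.0/2.3 = 20.8696
  plasticizer: 13.0/0.93 = 13.9785
  zinc oxide: 4.4/5.6 = 0.7857
Sum of volumes = 122.5903
SG = 165.4 / 122.5903 = 1.349

SG = 1.349


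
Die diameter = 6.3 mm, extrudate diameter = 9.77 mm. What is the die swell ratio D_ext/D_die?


Die swell ratio = D_extrudate / D_die
= 9.77 / 6.3
= 1.551

Die swell = 1.551


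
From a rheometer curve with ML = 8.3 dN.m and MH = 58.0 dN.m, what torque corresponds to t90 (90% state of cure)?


M90 = ML + 0.9 * (MH - ML)
M90 = 8.3 + 0.9 * (58.0 - 8.3)
M90 = 8.3 + 0.9 * 49.7
M90 = 53.03 dN.m

53.03 dN.m


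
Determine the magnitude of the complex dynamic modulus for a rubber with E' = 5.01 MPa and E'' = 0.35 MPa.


|E*| = sqrt(E'^2 + E''^2)
= sqrt(5.01^2 + 0.35^2)
= sqrt(25.1001 + 0.1225)
= 5.022 MPa

5.022 MPa


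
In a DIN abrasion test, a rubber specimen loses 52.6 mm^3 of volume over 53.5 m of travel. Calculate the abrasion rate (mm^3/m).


Rate = volume_loss / distance
= 52.6 / 53.5
= 0.983 mm^3/m

0.983 mm^3/m


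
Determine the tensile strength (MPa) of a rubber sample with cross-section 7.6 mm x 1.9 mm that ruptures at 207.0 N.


Area = width * thickness = 7.6 * 1.9 = 14.44 mm^2
TS = force / area = 207.0 / 14.44 = 14.34 MPa

14.34 MPa


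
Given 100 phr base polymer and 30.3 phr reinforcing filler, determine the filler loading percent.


Filler % = filler / (rubber + filler) * 100
= 30.3 / (100 + 30.3) * 100
= 30.3 / 130.3 * 100
= 23.25%

23.25%


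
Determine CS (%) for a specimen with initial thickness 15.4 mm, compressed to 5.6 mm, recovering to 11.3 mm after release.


CS = (t0 - recovered) / (t0 - ts) * 100
= (15.4 - 11.3) / (15.4 - 5.6) * 100
= 4.1 / 9.8 * 100
= 41.8%

41.8%


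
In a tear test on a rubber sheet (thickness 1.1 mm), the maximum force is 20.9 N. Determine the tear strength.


Tear strength = force / thickness
= 20.9 / 1.1
= 19.0 N/mm

19.0 N/mm


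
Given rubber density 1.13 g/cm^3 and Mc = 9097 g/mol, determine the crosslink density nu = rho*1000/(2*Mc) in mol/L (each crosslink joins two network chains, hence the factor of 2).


nu = rho * 1000 / (2 * Mc)
nu = 1.13 * 1000 / (2 * 9097)
nu = 1130.0 / 18194
nu = 0.0621 mol/L

0.0621 mol/L


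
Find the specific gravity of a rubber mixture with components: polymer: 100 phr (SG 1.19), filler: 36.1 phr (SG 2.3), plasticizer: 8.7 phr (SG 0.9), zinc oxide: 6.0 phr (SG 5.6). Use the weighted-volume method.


Sum of weights = 150.8
Volume contributions:
  polymer: 100/1.19 = 84.0336
  filler: 36.1/2.3 = 15.6957
  plasticizer: 8.7/0.9 = 9.6667
  zinc oxide: 6.0/5.6 = 1.0714
Sum of volumes = 110.4674
SG = 150.8 / 110.4674 = 1.365

SG = 1.365


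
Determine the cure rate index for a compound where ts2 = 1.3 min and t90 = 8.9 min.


CRI = 100 / (t90 - ts2)
= 100 / (8.9 - 1.3)
= 100 / 7.6
= 13.16 min^-1

13.16 min^-1


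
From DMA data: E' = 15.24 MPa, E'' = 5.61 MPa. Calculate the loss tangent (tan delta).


tan delta = E'' / E'
= 5.61 / 15.24
= 0.3681

tan delta = 0.3681


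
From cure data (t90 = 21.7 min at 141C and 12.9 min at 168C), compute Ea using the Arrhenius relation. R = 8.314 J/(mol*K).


T1 = 414.15 K, T2 = 441.15 K
1/T1 - 1/T2 = 1.4778e-04
ln(t1/t2) = ln(21.7/12.9) = 0.5201
Ea = 8.314 * 0.5201 / 1.4778e-04 = 29259.3377 J/mol
Ea = 29.26 kJ/mol

29.26 kJ/mol


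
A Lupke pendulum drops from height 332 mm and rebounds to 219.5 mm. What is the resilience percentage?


Resilience = h_rebound / h_drop * 100
= 219.5 / 332 * 100
= 66.1%

66.1%


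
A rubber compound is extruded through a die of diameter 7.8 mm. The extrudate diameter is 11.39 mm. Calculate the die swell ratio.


Die swell ratio = D_extrudate / D_die
= 11.39 / 7.8
= 1.46

Die swell = 1.46


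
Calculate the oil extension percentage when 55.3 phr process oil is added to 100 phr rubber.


Oil % = oil / (100 + oil) * 100
= 55.3 / (100 + 55.3) * 100
= 55.3 / 155.3 * 100
= 35.61%

35.61%


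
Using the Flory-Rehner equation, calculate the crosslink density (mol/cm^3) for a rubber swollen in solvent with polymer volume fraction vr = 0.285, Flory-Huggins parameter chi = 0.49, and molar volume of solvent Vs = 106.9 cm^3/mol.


ln(1 - vr) = ln(1 - 0.285) = -0.3355
Numerator = -((-0.3355) + 0.285 + 0.49 * 0.285^2) = 0.0107
Denominator = 106.9 * (0.285^(1/3) - 0.285/2) = 55.1160
nu = 0.0107 / 55.1160 = 1.9364e-04 mol/cm^3

1.9364e-04 mol/cm^3


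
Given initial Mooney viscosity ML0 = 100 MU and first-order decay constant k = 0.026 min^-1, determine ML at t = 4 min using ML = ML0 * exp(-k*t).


ML = ML0 * exp(-k * t)
ML = 100 * exp(-0.026 * 4)
ML = 100 * 0.9012
ML = 90.12 MU

90.12 MU


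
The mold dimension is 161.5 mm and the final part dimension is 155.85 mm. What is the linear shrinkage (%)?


Shrinkage = (mold - part) / mold * 100
= (161.5 - 155.85) / 161.5 * 100
= 5.65 / 161.5 * 100
= 3.5%

3.5%


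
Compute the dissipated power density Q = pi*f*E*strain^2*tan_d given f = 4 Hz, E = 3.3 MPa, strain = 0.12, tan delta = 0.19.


Q = pi * f * E * strain^2 * tan_d
= pi * 4 * 3.3 * 0.12^2 * 0.19
= pi * 4 * 3.3 * 0.0144 * 0.19
= 0.1135

Q = 0.1135


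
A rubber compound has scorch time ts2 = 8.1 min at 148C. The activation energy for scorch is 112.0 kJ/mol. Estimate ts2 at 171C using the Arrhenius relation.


Convert temperatures: T1 = 148 + 273.15 = 421.15 K, T2 = 171 + 273.15 = 444.15 K
ts2_new = 8.1 * exp(112000 / 8.314 * (1/444.15 - 1/421.15))
1/T2 - 1/T1 = -1.2296e-04
ts2_new = 1.55 min

1.55 min


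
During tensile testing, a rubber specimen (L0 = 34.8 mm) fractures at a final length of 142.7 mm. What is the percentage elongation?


Elongation = (Lf - L0) / L0 * 100
= (142.7 - 34.8) / 34.8 * 100
= 107.9 / 34.8 * 100
= 310.1%

310.1%


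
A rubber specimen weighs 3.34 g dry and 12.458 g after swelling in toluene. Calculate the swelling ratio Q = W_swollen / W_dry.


Q = W_swollen / W_dry
Q = 12.458 / 3.34
Q = 3.73

Q = 3.73


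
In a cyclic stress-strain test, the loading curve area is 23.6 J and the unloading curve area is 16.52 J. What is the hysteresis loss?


Hysteresis loss = loading - unloading
= 23.6 - 16.52
= 7.08 J

7.08 J


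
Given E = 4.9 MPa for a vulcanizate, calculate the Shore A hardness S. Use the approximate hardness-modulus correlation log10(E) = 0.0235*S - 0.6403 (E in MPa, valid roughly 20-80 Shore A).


log10(E) = 0.0235*S - 0.6403  =>  S = (log10(E) + 0.6403) / 0.0235
log10(4.9) = 0.690196
S = (0.690196 + 0.6403) / 0.0235 = 1.330496 / 0.0235
S = 56.6

Shore A = 56.6


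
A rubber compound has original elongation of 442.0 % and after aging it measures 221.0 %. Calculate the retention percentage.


Retention = aged / original * 100
= 221.0 / 442.0 * 100
= 50.0%

50.0%


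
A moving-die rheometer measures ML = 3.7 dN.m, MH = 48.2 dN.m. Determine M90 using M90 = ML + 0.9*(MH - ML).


M90 = ML + 0.9 * (MH - ML)
M90 = 3.7 + 0.9 * (48.2 - 3.7)
M90 = 3.7 + 0.9 * 44.5
M90 = 43.75 dN.m

43.75 dN.m


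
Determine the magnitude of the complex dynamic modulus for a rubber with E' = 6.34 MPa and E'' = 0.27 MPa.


|E*| = sqrt(E'^2 + E''^2)
= sqrt(6.34^2 + 0.27^2)
= sqrt(40.1956 + 0.0729)
= 6.346 MPa

6.346 MPa


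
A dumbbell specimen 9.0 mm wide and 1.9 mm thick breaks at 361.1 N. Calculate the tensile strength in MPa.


Area = width * thickness = 9.0 * 1.9 = 17.1 mm^2
TS = force / area = 361.1 / 17.1 = 21.12 MPa

21.12 MPa


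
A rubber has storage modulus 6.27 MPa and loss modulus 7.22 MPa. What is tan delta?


tan delta = E'' / E'
= 7.22 / 6.27
= 1.1515

tan delta = 1.1515


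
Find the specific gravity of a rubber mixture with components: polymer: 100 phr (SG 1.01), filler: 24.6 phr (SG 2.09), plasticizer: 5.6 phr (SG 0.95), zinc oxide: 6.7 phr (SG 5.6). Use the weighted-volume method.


Sum of weights = 136.9
Volume contributions:
  polymer: 100/1.01 = 99.0099
  filler: 24.6/2.09 = 11.7703
  plasticizer: 5.6/0.95 = 5.8947
  zinc oxide: 6.7/5.6 = 1.1964
Sum of volumes = 117.8714
SG = 136.9 / 117.8714 = 1.161

SG = 1.161


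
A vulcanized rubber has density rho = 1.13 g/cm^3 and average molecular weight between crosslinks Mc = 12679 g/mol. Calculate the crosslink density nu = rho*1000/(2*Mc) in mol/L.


nu = rho * 1000 / (2 * Mc)
nu = 1.13 * 1000 / (2 * 12679)
nu = 1130.0 / 25358
nu = 0.0446 mol/L

0.0446 mol/L


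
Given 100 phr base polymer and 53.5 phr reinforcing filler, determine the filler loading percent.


Filler % = filler / (rubber + filler) * 100
= 53.5 / (100 + 53.5) * 100
= 53.5 / 153.5 * 100
= 34.85%

34.85%


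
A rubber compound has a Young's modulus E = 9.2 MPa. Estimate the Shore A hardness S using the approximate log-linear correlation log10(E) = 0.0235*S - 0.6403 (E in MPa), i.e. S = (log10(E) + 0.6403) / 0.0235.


log10(E) = 0.0235*S - 0.6403  =>  S = (log10(E) + 0.6403) / 0.0235
log10(9.2) = 0.963788
S = (0.963788 + 0.6403) / 0.0235 = 1.604088 / 0.0235
S = 68.3

Shore A = 68.3


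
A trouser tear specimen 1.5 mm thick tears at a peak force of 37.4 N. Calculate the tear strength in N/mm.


Tear strength = force / thickness
= 37.4 / 1.5
= 24.93 N/mm

24.93 N/mm


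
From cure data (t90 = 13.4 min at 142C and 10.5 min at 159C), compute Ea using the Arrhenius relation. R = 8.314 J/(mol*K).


T1 = 415.15 K, T2 = 432.15 K
1/T1 - 1/T2 = 9.4757e-05
ln(t1/t2) = ln(13.4/10.5) = 0.2439
Ea = 8.314 * 0.2439 / 9.4757e-05 = 21398.1321 J/mol
Ea = 21.4 kJ/mol

21.4 kJ/mol


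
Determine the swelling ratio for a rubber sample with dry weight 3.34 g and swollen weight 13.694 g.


Q = W_swollen / W_dry
Q = 13.694 / 3.34
Q = 4.1

Q = 4.1


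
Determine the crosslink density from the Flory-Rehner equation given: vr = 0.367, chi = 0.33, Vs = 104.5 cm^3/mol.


ln(1 - vr) = ln(1 - 0.367) = -0.4573
Numerator = -((-0.4573) + 0.367 + 0.33 * 0.367^2) = 0.0458
Denominator = 104.5 * (0.367^(1/3) - 0.367/2) = 55.6421
nu = 0.0458 / 55.6421 = 8.2379e-04 mol/cm^3

8.2379e-04 mol/cm^3


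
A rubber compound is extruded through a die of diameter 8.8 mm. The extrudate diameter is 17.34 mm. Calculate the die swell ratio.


Die swell ratio = D_extrudate / D_die
= 17.34 / 8.8
= 1.97

Die swell = 1.97


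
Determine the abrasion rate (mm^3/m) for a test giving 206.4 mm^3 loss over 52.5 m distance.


Rate = volume_loss / distance
= 206.4 / 52.5
= 3.931 mm^3/m

3.931 mm^3/m


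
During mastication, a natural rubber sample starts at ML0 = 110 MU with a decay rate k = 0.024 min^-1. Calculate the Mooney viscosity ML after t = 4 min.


ML = ML0 * exp(-k * t)
ML = 110 * exp(-0.024 * 4)
ML = 110 * 0.9085
ML = 99.93 MU

99.93 MU


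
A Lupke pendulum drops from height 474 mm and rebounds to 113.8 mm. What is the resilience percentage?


Resilience = h_rebound / h_drop * 100
= 113.8 / 474 * 100
= 24.0%

24.0%
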